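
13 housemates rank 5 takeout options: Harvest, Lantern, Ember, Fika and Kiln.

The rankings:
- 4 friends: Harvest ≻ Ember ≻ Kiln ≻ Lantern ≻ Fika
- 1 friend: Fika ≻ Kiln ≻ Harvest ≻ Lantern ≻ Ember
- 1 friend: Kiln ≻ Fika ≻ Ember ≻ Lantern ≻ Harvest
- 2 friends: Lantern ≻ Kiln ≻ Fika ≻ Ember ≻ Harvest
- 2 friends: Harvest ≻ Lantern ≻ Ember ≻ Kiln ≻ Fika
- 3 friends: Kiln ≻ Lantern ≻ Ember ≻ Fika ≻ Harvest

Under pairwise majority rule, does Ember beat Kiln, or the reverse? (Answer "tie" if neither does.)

Ballots ranking Ember above Kiln: 4 + 2 = 6.
Ballots ranking Kiln above Ember: 13 − 6 = 7.
Kiln wins the head-to-head 7–6.

Kiln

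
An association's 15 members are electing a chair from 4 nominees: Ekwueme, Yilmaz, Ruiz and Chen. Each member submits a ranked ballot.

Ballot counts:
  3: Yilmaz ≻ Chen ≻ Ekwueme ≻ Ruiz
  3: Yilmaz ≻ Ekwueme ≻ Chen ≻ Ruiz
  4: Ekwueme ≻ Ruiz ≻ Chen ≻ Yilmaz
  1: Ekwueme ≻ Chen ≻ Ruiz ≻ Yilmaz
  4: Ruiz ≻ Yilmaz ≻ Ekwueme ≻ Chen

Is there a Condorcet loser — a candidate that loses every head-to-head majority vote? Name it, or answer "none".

Pairwise majorities:
Ekwueme vs Yilmaz: 5 to 10, Yilmaz.
Ekwueme vs Ruiz: 3+3+4+1 = 11 for Ekwueme, 4 for Ruiz — Ekwueme by 11–4.
Ekwueme vs Chen: Ekwueme wins 12–3.
Yilmaz vs Ruiz: Yilmaz preferred on 3+3 = 6 ballots; Ruiz wins 9–6.
Yilmaz vs Chen: Yilmaz is ranked higher on 3+3+4 = 10 ballots, Chen on 5. Yilmaz wins 10–5.
Ruiz vs Chen: Ruiz is ranked higher on 4+4 = 8 ballots, Chen on 7. Ruiz wins 8–7.
Chen loses to every other candidate — it is the Condorcet loser.

Chen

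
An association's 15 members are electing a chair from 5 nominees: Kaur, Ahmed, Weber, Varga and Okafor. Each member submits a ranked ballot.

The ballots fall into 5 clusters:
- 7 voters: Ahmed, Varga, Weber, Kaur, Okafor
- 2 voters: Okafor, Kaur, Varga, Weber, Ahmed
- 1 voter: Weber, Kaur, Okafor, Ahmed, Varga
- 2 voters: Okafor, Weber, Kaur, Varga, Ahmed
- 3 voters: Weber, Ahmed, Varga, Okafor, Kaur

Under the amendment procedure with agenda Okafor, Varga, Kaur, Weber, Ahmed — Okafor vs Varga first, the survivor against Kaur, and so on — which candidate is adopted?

Ahmed

Round 1: Okafor vs Varga — 5–10, Varga advances.
Round 2: Varga vs Kaur — 10–5, Varga advances.
Round 3: Varga vs Weber — 9–6, Varga advances.
Round 4: Varga vs Ahmed — 4–11, Ahmed advances.
The agenda winner is Ahmed.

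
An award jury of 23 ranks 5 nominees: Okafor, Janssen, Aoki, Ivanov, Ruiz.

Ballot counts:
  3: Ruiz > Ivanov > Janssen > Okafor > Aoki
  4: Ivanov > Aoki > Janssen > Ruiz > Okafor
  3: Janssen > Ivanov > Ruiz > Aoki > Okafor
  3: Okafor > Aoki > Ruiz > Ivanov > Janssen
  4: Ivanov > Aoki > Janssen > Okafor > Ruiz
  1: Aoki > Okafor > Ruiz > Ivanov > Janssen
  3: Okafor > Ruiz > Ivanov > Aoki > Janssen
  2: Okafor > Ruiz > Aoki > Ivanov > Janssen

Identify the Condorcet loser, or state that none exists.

none

Pairwise majorities:
Okafor vs Janssen: Janssen, 14–9.
Okafor vs Aoki: Aoki wins 12–11.
Okafor–Ivanov: Ivanov 14–9.
Okafor vs Ruiz: Okafor, 13–10.
Janssen vs Aoki: Janssen is ranked higher on 3+3 = 6 ballots, Aoki on 17. Aoki wins 17–6.
Janssen vs Ivanov: 3 for Janssen, 20 for Ivanov — Ivanov by 20–3.
Janssen–Ruiz: Ruiz 12–11.
Aoki vs Ivanov: Aoki is ranked higher on 3+1+2 = 6 ballots, Ivanov on 17. Ivanov wins 17–6.
Aoki vs Ruiz: Aoki wins 12–11.
Ivanov vs Ruiz: Ivanov preferred on 4+3+4 = 11 ballots; Ruiz wins 12–11.
Each nominee has at least one pairwise win (Okafor beats Ruiz; Janssen beats Okafor; Aoki beats Okafor; Ivanov beats Okafor; Ruiz beats Janssen) — no Condorcet loser.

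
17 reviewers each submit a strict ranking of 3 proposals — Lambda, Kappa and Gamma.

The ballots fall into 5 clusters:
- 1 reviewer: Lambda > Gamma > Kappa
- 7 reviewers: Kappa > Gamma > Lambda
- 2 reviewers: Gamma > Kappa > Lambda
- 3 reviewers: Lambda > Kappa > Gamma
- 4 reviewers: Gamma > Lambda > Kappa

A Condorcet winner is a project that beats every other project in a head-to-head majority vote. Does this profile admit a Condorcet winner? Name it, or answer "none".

Kappa

Pairwise majorities:
Lambda–Kappa: Kappa 9–8.
Lambda vs Gamma: Gamma, 13–4.
Kappa–Gamma: Kappa 10–7.
Kappa wins every pairwise contest, so Kappa is the Condorcet winner.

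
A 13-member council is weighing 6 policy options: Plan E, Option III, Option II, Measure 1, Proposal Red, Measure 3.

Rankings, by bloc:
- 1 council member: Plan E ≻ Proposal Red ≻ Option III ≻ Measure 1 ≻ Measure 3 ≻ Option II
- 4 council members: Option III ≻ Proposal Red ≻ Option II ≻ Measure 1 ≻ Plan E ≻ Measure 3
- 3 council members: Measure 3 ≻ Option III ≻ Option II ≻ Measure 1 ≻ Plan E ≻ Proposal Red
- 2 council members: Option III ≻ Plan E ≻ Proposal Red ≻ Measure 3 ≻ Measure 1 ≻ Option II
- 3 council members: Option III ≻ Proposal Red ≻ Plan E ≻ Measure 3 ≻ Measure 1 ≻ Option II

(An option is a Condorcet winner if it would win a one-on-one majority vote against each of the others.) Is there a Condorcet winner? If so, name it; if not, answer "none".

Option III

Check each pair by majority over 13 ballots:
Plan E vs Option III: Option III wins 12–1.
Plan E–Option II: Option II 7–6.
Plan E vs Measure 1: Measure 1 wins 7–6.
Plan E–Proposal Red: Proposal Red 7–6.
Plan E vs Measure 3: Plan E, 10–3.
Option III vs Option II: Option III, 13–0.
Option III vs Measure 1: Option III wins 13–0.
Option III–Proposal Red: Option III 12–1.
Option III vs Measure 3: Option III, 10–3.
Option II vs Measure 1: Option II, 7–6.
Option II vs Proposal Red: Proposal Red wins 10–3.
Option II vs Measure 3: Measure 3, 9–4.
Measure 1–Proposal Red: Proposal Red 10–3.
Measure 1–Measure 3: Measure 3 8–5.
Proposal Red–Measure 3: Proposal Red 10–3.
Only Option III has no losses; Option III is the Condorcet winner.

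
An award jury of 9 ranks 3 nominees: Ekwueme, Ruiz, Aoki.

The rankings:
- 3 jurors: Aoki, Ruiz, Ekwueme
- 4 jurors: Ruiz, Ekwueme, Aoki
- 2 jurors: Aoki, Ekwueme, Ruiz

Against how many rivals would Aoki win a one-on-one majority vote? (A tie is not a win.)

Aoki against each rival (9 jurors):
Aoki–Ekwueme: Aoki 5–4.
Aoki vs Ruiz: 3+2 = 5 for Aoki, 4 for Ruiz — Aoki by 5–4.
Aoki beats Ekwueme, Ruiz — 2 pairwise wins.

2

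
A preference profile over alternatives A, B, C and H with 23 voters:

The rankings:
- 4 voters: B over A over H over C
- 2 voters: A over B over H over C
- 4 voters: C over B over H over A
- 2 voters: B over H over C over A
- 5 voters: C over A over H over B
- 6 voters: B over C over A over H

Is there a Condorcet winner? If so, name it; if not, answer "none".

B

Pairwise majorities:
A vs B: 7 to 16, B.
A vs C: A preferred on 4+2 = 6 ballots; C wins 17–6.
A vs H: A preferred on 4+2+5+6 = 17 ballots; A wins 17–6.
B vs C: B is ranked higher on 4+2+2+6 = 14 ballots, C on 9. B wins 14–9.
B vs H: 4+2+4+2+6 = 18 for B, 5 for H — B by 18–5.
C vs H: C preferred on 4+5+6 = 15 ballots; C wins 15–8.
B beats each of A, C, H — B is the Condorcet winner.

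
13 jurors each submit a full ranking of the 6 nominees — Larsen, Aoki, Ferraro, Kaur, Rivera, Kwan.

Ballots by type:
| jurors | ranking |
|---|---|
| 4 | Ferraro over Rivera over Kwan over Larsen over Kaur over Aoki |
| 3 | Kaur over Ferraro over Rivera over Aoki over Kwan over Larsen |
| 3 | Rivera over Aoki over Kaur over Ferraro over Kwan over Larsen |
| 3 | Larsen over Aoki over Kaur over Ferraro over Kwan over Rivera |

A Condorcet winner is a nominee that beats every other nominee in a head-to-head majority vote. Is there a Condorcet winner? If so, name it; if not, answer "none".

none

Head-to-head results (13 jurors):
Larsen vs Aoki: Larsen preferred on 4+3 = 7 ballots; Larsen wins 7–6.
Larsen vs Ferraro: 3 for Larsen, 10 for Ferraro — Ferraro by 10–3.
Larsen vs Kaur: 7 to 6, Larsen.
Larsen vs Rivera: Larsen preferred on 3 ballots; Rivera wins 10–3.
Larsen vs Kwan: Larsen is ranked higher on 3 ballots, Kwan on 10. Kwan wins 10–3.
Aoki vs Ferraro: 3+3 = 6 for Aoki, 7 for Ferraro — Ferraro by 7–6.
Aoki vs Kaur: Aoki preferred on 3+3 = 6 ballots; Kaur wins 7–6.
Aoki vs Rivera: Aoki preferred on 3 ballots; Rivera wins 10–3.
Aoki vs Kwan: Aoki is ranked higher on 3+3+3 = 9 ballots, Kwan on 4. Aoki wins 9–4.
Ferraro vs Kaur: 4 for Ferraro, 9 for Kaur — Kaur by 9–4.
Ferraro vs Rivera: 4+3+3 = 10 for Ferraro, 3 for Rivera — Ferraro by 10–3.
Ferraro vs Kwan: 4+3+3+3 = 13 for Ferraro, 0 for Kwan — Ferraro by 13–0.
Kaur vs Rivera: Kaur preferred on 3+3 = 6 ballots; Rivera wins 7–6.
Kaur vs Kwan: 3+3+3 = 9 for Kaur, 4 for Kwan — Kaur by 9–4.
Rivera vs Kwan: 4+3+3 = 10 for Rivera, 3 for Kwan — Rivera by 10–3.
Every nominee loses at least once (Larsen loses to Ferraro; Aoki loses to Larsen; Ferraro loses to Kaur; Kaur loses to Larsen; Rivera loses to Ferraro; Kwan loses to Aoki). The majority relation contains the cycle Larsen beats Aoki beats Kwan beats Larsen, so there is no Condorcet winner.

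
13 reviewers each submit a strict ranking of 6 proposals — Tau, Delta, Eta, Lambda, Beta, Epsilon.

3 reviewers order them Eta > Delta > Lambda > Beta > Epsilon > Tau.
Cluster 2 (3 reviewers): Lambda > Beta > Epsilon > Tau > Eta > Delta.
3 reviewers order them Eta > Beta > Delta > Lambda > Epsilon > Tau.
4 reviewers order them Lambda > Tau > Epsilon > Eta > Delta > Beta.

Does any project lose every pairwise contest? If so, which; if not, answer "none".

none

Pairwise majorities:
Tau vs Delta: Tau preferred on 3+4 = 7 ballots; Tau wins 7–6.
Tau vs Eta: 3+4 = 7 for Tau, 6 for Eta — Tau by 7–6.
Tau vs Lambda: 0 to 13, Lambda.
Tau vs Beta: Beta wins 9–4.
Tau vs Epsilon: 4 to 9, Epsilon.
Delta vs Eta: Delta is ranked higher on 0 ballots, Eta on 13. Eta wins 13–0.
Delta–Lambda: Lambda 7–6.
Delta vs Beta: 7 to 6, Delta.
Delta vs Epsilon: Epsilon wins 7–6.
Eta vs Lambda: 3+3 = 6 for Eta, 7 for Lambda — Lambda by 7–6.
Eta vs Beta: Eta, 10–3.
Eta–Epsilon: Epsilon 7–6.
Lambda vs Beta: Lambda preferred on 3+3+4 = 10 ballots; Lambda wins 10–3.
Lambda–Epsilon: Lambda 13–0.
Beta vs Epsilon: 3+3+3 = 9 for Beta, 4 for Epsilon — Beta by 9–4.
No project is winless: Tau beats Delta; Delta beats Beta; Eta beats Delta; Lambda beats Tau; Beta beats Tau; Epsilon beats Tau. There is no Condorcet loser.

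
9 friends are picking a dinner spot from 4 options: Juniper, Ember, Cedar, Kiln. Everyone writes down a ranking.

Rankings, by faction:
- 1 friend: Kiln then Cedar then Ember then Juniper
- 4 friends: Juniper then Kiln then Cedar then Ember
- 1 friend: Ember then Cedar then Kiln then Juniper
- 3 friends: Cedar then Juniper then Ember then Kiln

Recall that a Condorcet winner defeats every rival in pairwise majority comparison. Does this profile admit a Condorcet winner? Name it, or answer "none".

Pairwise majorities:
Juniper vs Ember: Juniper, 7–2.
Juniper vs Cedar: Cedar, 5–4.
Juniper–Kiln: Juniper 7–2.
Ember–Cedar: Cedar 8–1.
Ember vs Kiln: Kiln wins 5–4.
Cedar vs Kiln: Kiln, 5–4.
Every restaurant loses at least once (Juniper loses to Cedar; Ember loses to Juniper; Cedar loses to Kiln; Kiln loses to Juniper). The majority relation contains the cycle Juniper → Kiln → Cedar → Juniper, so there is no Condorcet winner.

none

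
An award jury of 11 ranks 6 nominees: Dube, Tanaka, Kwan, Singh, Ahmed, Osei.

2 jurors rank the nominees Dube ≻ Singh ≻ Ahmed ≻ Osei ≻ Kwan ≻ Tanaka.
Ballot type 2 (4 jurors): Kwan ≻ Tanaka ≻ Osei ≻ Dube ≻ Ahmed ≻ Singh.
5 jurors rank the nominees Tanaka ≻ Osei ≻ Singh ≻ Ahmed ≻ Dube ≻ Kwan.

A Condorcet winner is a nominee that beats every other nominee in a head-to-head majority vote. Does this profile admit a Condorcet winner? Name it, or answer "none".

none

Pairwise majorities:
Dube vs Tanaka: Tanaka wins 9–2.
Dube vs Kwan: Dube wins 7–4.
Dube–Singh: Dube 6–5.
Dube vs Ahmed: Dube, 6–5.
Dube vs Osei: Osei, 9–2.
Tanaka vs Kwan: Kwan wins 6–5.
Tanaka vs Singh: Tanaka, 9–2.
Tanaka–Ahmed: Tanaka 9–2.
Tanaka vs Osei: Tanaka wins 9–2.
Kwan–Singh: Singh 7–4.
Kwan–Ahmed: Ahmed 7–4.
Kwan–Osei: Osei 7–4.
Singh vs Ahmed: Singh wins 7–4.
Singh vs Osei: Osei, 9–2.
Ahmed vs Osei: Osei wins 9–2.
Each nominee drops at least one matchup (Dube loses to Tanaka; Tanaka loses to Kwan; Kwan loses to Dube; Singh loses to Dube; Ahmed loses to Dube; Osei loses to Tanaka); the cycle Dube → Kwan → Tanaka → Dube rules out a Condorcet winner.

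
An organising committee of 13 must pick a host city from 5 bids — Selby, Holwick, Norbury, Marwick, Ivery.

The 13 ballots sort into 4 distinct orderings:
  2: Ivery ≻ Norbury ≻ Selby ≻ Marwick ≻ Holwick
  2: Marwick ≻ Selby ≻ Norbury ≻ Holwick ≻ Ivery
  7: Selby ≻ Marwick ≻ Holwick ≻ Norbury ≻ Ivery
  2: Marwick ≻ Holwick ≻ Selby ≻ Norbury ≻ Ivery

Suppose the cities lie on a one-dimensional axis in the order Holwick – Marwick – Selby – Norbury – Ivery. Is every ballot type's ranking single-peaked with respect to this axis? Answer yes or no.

yes

Axis positions: Holwick=1, Marwick=2, Selby=3, Norbury=4, Ivery=5.
Ballot type 1 (peak Ivery at position 5): ranking walks positions 5-4-3-2-1, expanding outward from the peak — single-peaked.
Ballot type 2 (peak Marwick at position 2): ranking walks positions 2-3-4-1-5, expanding outward from the peak — single-peaked.
Ballot type 3 (peak Selby at position 3): ranking walks positions 3-2-1-4-5, expanding outward from the peak — single-peaked.
Ballot type 4 (peak Marwick at position 2): ranking walks positions 2-1-3-4-5, expanding outward from the peak — single-peaked.
Every ranking is single-peaked on this axis.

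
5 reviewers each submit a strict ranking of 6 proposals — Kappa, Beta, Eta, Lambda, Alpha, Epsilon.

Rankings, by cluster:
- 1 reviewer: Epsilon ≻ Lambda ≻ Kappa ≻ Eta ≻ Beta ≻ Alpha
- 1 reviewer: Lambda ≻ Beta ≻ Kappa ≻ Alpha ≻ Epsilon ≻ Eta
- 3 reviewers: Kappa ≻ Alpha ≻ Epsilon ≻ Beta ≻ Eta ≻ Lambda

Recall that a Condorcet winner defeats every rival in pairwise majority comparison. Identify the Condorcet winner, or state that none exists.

Check each pair by majority over 5 ballots:
Kappa vs Beta: 4 to 1, Kappa.
Kappa vs Eta: Kappa preferred on 1+1+3 = 5 ballots; Kappa wins 5–0.
Kappa vs Lambda: 3 for Kappa, 2 for Lambda — Kappa by 3–2.
Kappa vs Alpha: Kappa is ranked higher on 1+1+3 = 5 ballots, Alpha on 0. Kappa wins 5–0.
Kappa vs Epsilon: Kappa preferred on 1+3 = 4 ballots; Kappa wins 4–1.
Beta vs Eta: 1+3 = 4 for Beta, 1 for Eta — Beta by 4–1.
Beta vs Lambda: 3 for Beta, 2 for Lambda — Beta by 3–2.
Beta vs Alpha: 1+1 = 2 for Beta, 3 for Alpha — Alpha by 3–2.
Beta vs Epsilon: Beta is ranked higher on 1 ballot, Epsilon on 4. Epsilon wins 4–1.
Eta vs Lambda: 3 for Eta, 2 for Lambda — Eta by 3–2.
Eta vs Alpha: Eta is ranked higher on 1 ballot, Alpha on 4. Alpha wins 4–1.
Eta vs Epsilon: Eta preferred on 0 ballots; Epsilon wins 5–0.
Lambda vs Alpha: 1+1 = 2 for Lambda, 3 for Alpha — Alpha by 3–2.
Lambda vs Epsilon: 1 to 4, Epsilon.
Alpha vs Epsilon: 4 to 1, Alpha.
Kappa wins every pairwise contest, so Kappa is the Condorcet winner.

Kappa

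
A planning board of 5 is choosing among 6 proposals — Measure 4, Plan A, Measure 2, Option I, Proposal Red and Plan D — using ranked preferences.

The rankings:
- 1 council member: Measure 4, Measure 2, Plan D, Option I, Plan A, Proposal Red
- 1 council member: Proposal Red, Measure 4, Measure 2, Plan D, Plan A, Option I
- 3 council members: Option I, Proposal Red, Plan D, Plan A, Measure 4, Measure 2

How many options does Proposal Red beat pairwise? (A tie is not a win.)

Proposal Red against each rival (5 council members):
Proposal Red vs Measure 4: 4 to 1, Proposal Red.
Proposal Red vs Plan A: Proposal Red preferred on 1+3 = 4 ballots; Proposal Red wins 4–1.
Proposal Red vs Measure 2: Proposal Red is ranked higher on 1+3 = 4 ballots, Measure 2 on 1. Proposal Red wins 4–1.
Proposal Red vs Option I: Proposal Red preferred on 1 ballot; Option I wins 4–1.
Proposal Red vs Plan D: Proposal Red wins 4–1.
Proposal Red beats Measure 4, Plan A, Measure 2, Plan D; loses to Option I — 4 pairwise wins.

4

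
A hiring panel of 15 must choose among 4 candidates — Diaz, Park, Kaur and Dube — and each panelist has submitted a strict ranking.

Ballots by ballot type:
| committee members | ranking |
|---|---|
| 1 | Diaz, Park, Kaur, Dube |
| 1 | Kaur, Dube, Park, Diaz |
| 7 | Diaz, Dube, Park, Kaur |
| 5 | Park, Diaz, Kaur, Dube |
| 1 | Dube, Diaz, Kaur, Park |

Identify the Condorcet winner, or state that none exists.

Pairwise majorities:
Diaz vs Park: Diaz wins 9–6.
Diaz vs Kaur: Diaz is ranked higher on 1+7+5+1 = 14 ballots, Kaur on 1. Diaz wins 14–1.
Diaz–Dube: Diaz 13–2.
Park vs Kaur: Park is ranked higher on 1+7+5 = 13 ballots, Kaur on 2. Park wins 13–2.
Park vs Dube: 1+5 = 6 for Park, 9 for Dube — Dube by 9–6.
Kaur vs Dube: Kaur is ranked higher on 1+1+5 = 7 ballots, Dube on 8. Dube wins 8–7.
Diaz defeats every rival head-to-head and is the Condorcet winner.

Diaz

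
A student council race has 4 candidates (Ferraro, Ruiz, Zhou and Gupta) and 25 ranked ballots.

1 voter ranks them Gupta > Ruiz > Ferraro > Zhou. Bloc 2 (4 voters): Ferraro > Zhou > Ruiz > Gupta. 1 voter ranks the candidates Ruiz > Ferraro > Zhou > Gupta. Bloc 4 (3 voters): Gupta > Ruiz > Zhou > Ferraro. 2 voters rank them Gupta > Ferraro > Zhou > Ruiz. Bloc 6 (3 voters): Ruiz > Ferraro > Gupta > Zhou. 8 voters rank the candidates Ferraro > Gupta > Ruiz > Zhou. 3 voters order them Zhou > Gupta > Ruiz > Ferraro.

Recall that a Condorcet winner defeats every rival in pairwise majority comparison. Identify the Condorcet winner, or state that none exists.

Pairwise majorities:
Ferraro vs Ruiz: Ferraro is ranked higher on 4+2+8 = 14 ballots, Ruiz on 11. Ferraro wins 14–11.
Ferraro–Zhou: Ferraro 19–6.
Ferraro–Gupta: Ferraro 16–9.
Ruiz–Zhou: Ruiz 16–9.
Ruiz vs Gupta: 8 to 17, Gupta.
Zhou vs Gupta: Zhou preferred on 4+1+3 = 8 ballots; Gupta wins 17–8.
Only Ferraro has no losses; Ferraro is the Condorcet winner.

Ferraro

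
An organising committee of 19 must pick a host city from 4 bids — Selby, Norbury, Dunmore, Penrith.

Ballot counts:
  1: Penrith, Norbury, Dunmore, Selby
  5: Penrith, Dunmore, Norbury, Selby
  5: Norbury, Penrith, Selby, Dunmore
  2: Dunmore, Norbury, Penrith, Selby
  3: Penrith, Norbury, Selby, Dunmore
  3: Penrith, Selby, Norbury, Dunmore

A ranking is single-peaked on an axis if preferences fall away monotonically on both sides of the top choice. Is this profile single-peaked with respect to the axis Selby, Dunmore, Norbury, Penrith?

Axis positions: Selby=1, Dunmore=2, Norbury=3, Penrith=4.
Ballot type 1 (peak Penrith at position 4): ranking walks positions 4-3-2-1, expanding outward from the peak — single-peaked.
Ballot type 2: ranking walks positions 4-2-3-1; Dunmore is ranked above Norbury even though Norbury lies between Dunmore and the peak Penrith on the axis — preferences dip and rise again. Not single-peaked.
Ballot type 3: ranking walks positions 3-4-1-2; Selby is ranked above Dunmore even though Dunmore lies between Selby and the peak Norbury on the axis — preferences dip and rise again. Not single-peaked.
Ballot type 4 (peak Dunmore at position 2): ranking walks positions 2-3-4-1, expanding outward from the peak — single-peaked.
Ballot type 5: ranking walks positions 4-3-1-2; Selby is ranked above Dunmore even though Dunmore lies between Selby and the peak Penrith on the axis — preferences dip and rise again. Not single-peaked.
Ballot type 6: ranking walks positions 4-1-3-2; Selby is ranked above Norbury even though Norbury lies between Selby and the peak Penrith on the axis — preferences dip and rise again. Not single-peaked.
Ballot type 2 violates single-peakedness, so the profile is not single-peaked on this axis.

no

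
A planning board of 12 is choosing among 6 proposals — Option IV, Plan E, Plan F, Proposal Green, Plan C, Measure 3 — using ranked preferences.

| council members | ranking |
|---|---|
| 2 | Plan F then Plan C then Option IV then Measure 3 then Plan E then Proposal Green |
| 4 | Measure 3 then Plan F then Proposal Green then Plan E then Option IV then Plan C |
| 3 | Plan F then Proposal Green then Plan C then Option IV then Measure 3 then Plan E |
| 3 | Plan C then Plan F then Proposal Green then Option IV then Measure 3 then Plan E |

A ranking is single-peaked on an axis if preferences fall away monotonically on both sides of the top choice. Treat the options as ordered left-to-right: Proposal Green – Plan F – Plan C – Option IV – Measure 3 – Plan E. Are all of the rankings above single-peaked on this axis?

no

Axis positions: Proposal Green=1, Plan F=2, Plan C=3, Option IV=4, Measure 3=5, Plan E=6.
Ballot type 1 (peak Plan F at position 2): ranking walks positions 2-3-4-5-6-1, expanding outward from the peak — single-peaked.
Ballot type 2: ranking walks positions 5-2-1-6-4-3; Plan F is ranked above Option IV even though Option IV lies between Plan F and the peak Measure 3 on the axis — preferences dip and rise again. Not single-peaked.
Ballot type 3 (peak Plan F at position 2): ranking walks positions 2-1-3-4-5-6, expanding outward from the peak — single-peaked.
Ballot type 4 (peak Plan C at position 3): ranking walks positions 3-2-1-4-5-6, expanding outward from the peak — single-peaked.
Ballot type 2 violates single-peakedness, so the profile is not single-peaked on this axis.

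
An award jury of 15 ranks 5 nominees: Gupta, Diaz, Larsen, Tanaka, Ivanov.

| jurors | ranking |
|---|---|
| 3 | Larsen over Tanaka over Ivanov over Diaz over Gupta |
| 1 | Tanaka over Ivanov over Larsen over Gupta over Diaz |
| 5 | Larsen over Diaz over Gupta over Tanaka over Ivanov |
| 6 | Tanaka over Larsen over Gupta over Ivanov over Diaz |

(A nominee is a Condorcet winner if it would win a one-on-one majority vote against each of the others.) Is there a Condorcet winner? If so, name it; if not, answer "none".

Check each pair by majority over 15 ballots:
Gupta vs Diaz: Gupta is ranked higher on 1+6 = 7 ballots, Diaz on 8. Diaz wins 8–7.
Gupta vs Larsen: Gupta is ranked higher on 0 ballots, Larsen on 15. Larsen wins 15–0.
Gupta vs Tanaka: 5 to 10, Tanaka.
Gupta vs Ivanov: Gupta preferred on 5+6 = 11 ballots; Gupta wins 11–4.
Diaz vs Larsen: 0 to 15, Larsen.
Diaz vs Tanaka: 5 for Diaz, 10 for Tanaka — Tanaka by 10–5.
Diaz vs Ivanov: 5 for Diaz, 10 for Ivanov — Ivanov by 10–5.
Larsen vs Tanaka: 3+5 = 8 for Larsen, 7 for Tanaka — Larsen by 8–7.
Larsen vs Ivanov: 14 to 1, Larsen.
Tanaka vs Ivanov: 15 to 0, Tanaka.
Only Larsen has no losses; Larsen is the Condorcet winner.

Larsen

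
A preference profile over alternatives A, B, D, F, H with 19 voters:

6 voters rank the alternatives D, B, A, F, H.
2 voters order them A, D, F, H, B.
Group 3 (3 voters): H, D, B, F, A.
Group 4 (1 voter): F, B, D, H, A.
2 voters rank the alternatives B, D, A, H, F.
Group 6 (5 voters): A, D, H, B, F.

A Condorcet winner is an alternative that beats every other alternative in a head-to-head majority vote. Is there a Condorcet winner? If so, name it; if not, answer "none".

Head-to-head results (19 voters):
A vs B: A preferred on 2+5 = 7 ballots; B wins 12–7.
A vs D: A preferred on 2+5 = 7 ballots; D wins 12–7.
A vs F: 15 to 4, A.
A vs H: A is ranked higher on 6+2+2+5 = 15 ballots, H on 4. A wins 15–4.
B vs D: B is ranked higher on 1+2 = 3 ballots, D on 16. D wins 16–3.
B vs F: B, 16–3.
B vs H: H wins 10–9.
D vs F: D wins 18–1.
D vs H: D is ranked higher on 6+2+1+2+5 = 16 ballots, H on 3. D wins 16–3.
F vs H: F preferred on 6+2+1 = 9 ballots; H wins 10–9.
D wins every pairwise contest, so D is the Condorcet winner.

D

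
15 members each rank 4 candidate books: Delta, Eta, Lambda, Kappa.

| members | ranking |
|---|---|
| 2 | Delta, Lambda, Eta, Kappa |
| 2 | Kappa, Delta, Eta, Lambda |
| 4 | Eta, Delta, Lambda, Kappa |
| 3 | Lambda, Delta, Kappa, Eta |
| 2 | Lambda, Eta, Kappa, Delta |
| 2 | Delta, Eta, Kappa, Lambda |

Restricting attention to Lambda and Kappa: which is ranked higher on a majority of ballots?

Lambda

Ballots ranking Lambda above Kappa: 2 + 4 + 3 + 2 = 11.
Ballots ranking Kappa above Lambda: 15 − 11 = 4.
Lambda wins the head-to-head 11–4.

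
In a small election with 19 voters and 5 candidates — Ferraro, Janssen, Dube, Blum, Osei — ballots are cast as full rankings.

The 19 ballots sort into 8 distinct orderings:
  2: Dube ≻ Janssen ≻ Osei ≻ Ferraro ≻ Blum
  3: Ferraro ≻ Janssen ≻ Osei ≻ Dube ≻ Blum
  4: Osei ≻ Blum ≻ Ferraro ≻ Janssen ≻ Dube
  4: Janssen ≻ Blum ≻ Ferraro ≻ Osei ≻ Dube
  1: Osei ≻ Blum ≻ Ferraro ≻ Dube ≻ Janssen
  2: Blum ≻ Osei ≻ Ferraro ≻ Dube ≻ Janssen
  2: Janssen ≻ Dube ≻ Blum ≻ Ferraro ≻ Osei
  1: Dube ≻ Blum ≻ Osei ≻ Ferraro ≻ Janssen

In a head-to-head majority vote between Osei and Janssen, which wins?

Ballots ranking Osei above Janssen: 4 + 1 + 2 + 1 = 8.
Ballots ranking Janssen above Osei: 19 − 8 = 11.
Janssen wins the head-to-head 11–8.

Janssen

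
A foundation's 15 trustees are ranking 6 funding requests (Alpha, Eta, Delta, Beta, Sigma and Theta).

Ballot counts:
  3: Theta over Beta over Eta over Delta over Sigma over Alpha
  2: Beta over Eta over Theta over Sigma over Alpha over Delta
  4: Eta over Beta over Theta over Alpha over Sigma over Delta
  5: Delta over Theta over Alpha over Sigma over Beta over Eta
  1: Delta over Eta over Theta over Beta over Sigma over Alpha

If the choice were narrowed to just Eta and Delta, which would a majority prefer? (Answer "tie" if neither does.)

Ballots ranking Eta above Delta: 3 + 2 + 4 = 9.
Ballots ranking Delta above Eta: 15 − 9 = 6.
Eta wins the head-to-head 9–6.

Eta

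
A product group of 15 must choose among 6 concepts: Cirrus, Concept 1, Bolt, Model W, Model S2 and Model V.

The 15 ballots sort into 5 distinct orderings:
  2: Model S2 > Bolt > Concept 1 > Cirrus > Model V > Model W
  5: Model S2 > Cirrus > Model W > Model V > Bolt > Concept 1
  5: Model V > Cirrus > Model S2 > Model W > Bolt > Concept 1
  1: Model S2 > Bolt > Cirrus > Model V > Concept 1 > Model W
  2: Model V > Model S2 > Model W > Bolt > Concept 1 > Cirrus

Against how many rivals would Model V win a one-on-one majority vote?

Model V against each rival (15 engineers):
Model V vs Cirrus: Cirrus wins 8–7.
Model V vs Concept 1: Model V wins 13–2.
Model V vs Bolt: Model V, 12–3.
Model V–Model W: Model V 10–5.
Model V–Model S2: Model S2 8–7.
Model V beats Concept 1, Bolt, Model W; loses to Cirrus, Model S2 — 3 pairwise wins.

3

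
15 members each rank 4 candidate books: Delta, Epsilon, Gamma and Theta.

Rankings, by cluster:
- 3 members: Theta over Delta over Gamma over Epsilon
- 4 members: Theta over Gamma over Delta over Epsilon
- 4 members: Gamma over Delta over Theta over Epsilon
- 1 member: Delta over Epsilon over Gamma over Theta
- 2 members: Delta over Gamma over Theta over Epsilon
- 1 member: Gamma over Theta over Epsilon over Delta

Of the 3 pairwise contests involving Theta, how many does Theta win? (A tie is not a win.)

2

Theta against each rival (15 members):
Theta vs Delta: Theta, 8–7.
Theta vs Epsilon: Theta, 14–1.
Theta vs Gamma: Theta preferred on 3+4 = 7 ballots; Gamma wins 8–7.
Theta beats Delta, Epsilon; loses to Gamma — 2 pairwise wins.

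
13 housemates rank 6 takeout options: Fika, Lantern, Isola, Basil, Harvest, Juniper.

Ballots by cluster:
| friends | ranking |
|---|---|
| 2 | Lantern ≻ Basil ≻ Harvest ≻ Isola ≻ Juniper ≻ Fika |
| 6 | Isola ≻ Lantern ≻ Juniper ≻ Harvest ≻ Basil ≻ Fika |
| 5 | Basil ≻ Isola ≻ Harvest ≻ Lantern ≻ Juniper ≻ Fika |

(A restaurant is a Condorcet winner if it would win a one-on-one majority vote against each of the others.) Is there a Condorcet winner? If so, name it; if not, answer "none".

none

Head-to-head results (13 friends):
Fika vs Lantern: Lantern, 13–0.
Fika vs Isola: 0 to 13, Isola.
Fika vs Basil: Basil, 13–0.
Fika vs Harvest: Fika is ranked higher on 0 ballots, Harvest on 13. Harvest wins 13–0.
Fika–Juniper: Juniper 13–0.
Lantern vs Isola: 2 to 11, Isola.
Lantern–Basil: Lantern 8–5.
Lantern vs Harvest: Lantern, 8–5.
Lantern vs Juniper: Lantern is ranked higher on 2+6+5 = 13 ballots, Juniper on 0. Lantern wins 13–0.
Isola–Basil: Basil 7–6.
Isola vs Harvest: Isola, 11–2.
Isola vs Juniper: Isola is ranked higher on 2+6+5 = 13 ballots, Juniper on 0. Isola wins 13–0.
Basil vs Harvest: Basil, 7–6.
Basil vs Juniper: Basil preferred on 2+5 = 7 ballots; Basil wins 7–6.
Harvest vs Juniper: Harvest, 7–6.
No restaurant is unbeaten: Fika loses to Lantern; Lantern loses to Isola; Isola loses to Basil; Basil loses to Lantern; Harvest loses to Lantern; Juniper loses to Lantern. In particular Lantern > Basil > Isola > Lantern is a majority cycle — no Condorcet winner exists.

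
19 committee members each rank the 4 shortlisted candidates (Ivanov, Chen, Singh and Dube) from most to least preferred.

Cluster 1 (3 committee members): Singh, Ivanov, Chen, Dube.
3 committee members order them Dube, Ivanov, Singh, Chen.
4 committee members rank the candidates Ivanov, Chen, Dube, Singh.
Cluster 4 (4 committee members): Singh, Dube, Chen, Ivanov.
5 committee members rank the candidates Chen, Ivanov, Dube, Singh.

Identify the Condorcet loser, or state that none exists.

none

Head-to-head results (19 committee members):
Ivanov vs Chen: Ivanov wins 10–9.
Ivanov vs Singh: 3+4+5 = 12 for Ivanov, 7 for Singh — Ivanov by 12–7.
Ivanov vs Dube: Ivanov preferred on 3+4+5 = 12 ballots; Ivanov wins 12–7.
Chen vs Singh: Singh, 10–9.
Chen vs Dube: 3+4+5 = 12 for Chen, 7 for Dube — Chen by 12–7.
Singh vs Dube: Singh is ranked higher on 3+4 = 7 ballots, Dube on 12. Dube wins 12–7.
Each candidate has at least one pairwise win (Ivanov beats Chen; Chen beats Dube; Singh beats Chen; Dube beats Singh) — no Condorcet loser.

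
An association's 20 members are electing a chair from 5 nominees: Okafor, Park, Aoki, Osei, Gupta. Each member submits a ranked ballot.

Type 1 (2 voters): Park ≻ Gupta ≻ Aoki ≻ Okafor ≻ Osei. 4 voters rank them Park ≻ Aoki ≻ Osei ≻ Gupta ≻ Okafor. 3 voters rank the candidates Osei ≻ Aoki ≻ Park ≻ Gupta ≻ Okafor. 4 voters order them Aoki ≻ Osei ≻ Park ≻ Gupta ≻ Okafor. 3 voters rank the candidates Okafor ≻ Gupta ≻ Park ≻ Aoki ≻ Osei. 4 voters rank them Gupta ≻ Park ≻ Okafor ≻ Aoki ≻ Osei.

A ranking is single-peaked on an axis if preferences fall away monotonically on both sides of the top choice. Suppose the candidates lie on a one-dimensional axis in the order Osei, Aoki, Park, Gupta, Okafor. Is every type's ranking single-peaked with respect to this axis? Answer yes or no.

Axis positions: Osei=1, Aoki=2, Park=3, Gupta=4, Okafor=5.
Type 1 (peak Park at position 3): ranking walks positions 3-4-2-5-1, expanding outward from the peak — single-peaked.
Type 2 (peak Park at position 3): ranking walks positions 3-2-1-4-5, expanding outward from the peak — single-peaked.
Type 3 (peak Osei at position 1): ranking walks positions 1-2-3-4-5, expanding outward from the peak — single-peaked.
Type 4 (peak Aoki at position 2): ranking walks positions 2-1-3-4-5, expanding outward from the peak — single-peaked.
Type 5 (peak Okafor at position 5): ranking walks positions 5-4-3-2-1, expanding outward from the peak — single-peaked.
Type 6 (peak Gupta at position 4): ranking walks positions 4-3-5-2-1, expanding outward from the peak — single-peaked.
Every ranking is single-peaked on this axis.

yes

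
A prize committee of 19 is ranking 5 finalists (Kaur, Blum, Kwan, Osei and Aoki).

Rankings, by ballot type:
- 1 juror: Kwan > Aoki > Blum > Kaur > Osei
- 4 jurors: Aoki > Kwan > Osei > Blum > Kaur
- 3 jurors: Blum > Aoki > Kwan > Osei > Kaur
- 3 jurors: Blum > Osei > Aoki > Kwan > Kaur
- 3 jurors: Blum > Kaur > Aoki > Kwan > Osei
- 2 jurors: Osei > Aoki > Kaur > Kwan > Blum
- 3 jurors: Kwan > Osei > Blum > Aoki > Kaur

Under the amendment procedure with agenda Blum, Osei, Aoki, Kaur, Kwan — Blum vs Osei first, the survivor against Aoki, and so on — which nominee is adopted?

Kwan

Round 1: Blum vs Osei — 10–9, Blum advances.
Round 2: Blum vs Aoki — 12–7, Blum advances.
Round 3: Blum vs Kaur — 17–2, Blum advances.
Round 4: Blum vs Kwan — 9–10, Kwan advances.
The agenda winner is Kwan.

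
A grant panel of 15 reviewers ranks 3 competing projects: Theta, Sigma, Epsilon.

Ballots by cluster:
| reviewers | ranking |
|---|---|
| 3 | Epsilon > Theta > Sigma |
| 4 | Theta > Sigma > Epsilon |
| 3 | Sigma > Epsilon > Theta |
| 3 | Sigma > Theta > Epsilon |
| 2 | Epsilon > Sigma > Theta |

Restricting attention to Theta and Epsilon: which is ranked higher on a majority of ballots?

Epsilon

Ballots ranking Theta above Epsilon: 4 + 3 = 7.
Ballots ranking Epsilon above Theta: 15 − 7 = 8.
Epsilon wins the head-to-head 8–7.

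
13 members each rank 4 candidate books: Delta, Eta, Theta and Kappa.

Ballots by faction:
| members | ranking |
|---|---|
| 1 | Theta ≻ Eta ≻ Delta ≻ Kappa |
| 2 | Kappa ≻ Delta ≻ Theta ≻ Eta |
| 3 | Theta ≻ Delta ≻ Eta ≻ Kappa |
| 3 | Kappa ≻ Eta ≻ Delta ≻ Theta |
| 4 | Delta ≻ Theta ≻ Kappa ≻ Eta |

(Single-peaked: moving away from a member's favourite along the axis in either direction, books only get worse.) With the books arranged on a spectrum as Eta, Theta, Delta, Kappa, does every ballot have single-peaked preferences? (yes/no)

Axis positions: Eta=1, Theta=2, Delta=3, Kappa=4.
Faction 1 (peak Theta at position 2): ranking walks positions 2-1-3-4, expanding outward from the peak — single-peaked.
Faction 2 (peak Kappa at position 4): ranking walks positions 4-3-2-1, expanding outward from the peak — single-peaked.
Faction 3 (peak Theta at position 2): ranking walks positions 2-3-1-4, expanding outward from the peak — single-peaked.
Faction 4: ranking walks positions 4-1-3-2; Eta is ranked above Delta even though Delta lies between Eta and the peak Kappa on the axis — preferences dip and rise again. Not single-peaked.
Faction 5 (peak Delta at position 3): ranking walks positions 3-2-4-1, expanding outward from the peak — single-peaked.
Faction 4 violates single-peakedness, so the profile is not single-peaked on this axis.

no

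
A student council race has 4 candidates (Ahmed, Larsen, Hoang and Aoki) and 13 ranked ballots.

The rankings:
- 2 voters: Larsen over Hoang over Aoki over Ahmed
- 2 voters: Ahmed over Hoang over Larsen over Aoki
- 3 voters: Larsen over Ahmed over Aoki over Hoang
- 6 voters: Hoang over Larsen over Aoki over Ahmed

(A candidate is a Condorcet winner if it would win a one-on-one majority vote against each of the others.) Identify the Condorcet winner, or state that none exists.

Hoang

Check each pair by majority over 13 ballots:
Ahmed vs Larsen: Ahmed is ranked higher on 2 ballots, Larsen on 11. Larsen wins 11–2.
Ahmed vs Hoang: 5 to 8, Hoang.
Ahmed vs Aoki: Ahmed is ranked higher on 2+3 = 5 ballots, Aoki on 8. Aoki wins 8–5.
Larsen vs Hoang: 5 to 8, Hoang.
Larsen vs Aoki: 2+2+3+6 = 13 for Larsen, 0 for Aoki — Larsen by 13–0.
Hoang vs Aoki: Hoang is ranked higher on 2+2+6 = 10 ballots, Aoki on 3. Hoang wins 10–3.
Only Hoang has no losses; Hoang is the Condorcet winner.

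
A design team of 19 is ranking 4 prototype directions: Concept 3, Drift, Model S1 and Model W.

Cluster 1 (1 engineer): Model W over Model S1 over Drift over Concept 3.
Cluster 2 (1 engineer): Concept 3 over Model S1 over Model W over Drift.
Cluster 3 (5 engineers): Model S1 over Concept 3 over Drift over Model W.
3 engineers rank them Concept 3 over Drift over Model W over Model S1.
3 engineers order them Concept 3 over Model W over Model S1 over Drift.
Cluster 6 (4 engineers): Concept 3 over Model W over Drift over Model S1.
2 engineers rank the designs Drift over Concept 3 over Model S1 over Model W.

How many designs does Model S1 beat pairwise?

1

Model S1 against each rival (19 engineers):
Model S1 vs Concept 3: Model S1 preferred on 1+5 = 6 ballots; Concept 3 wins 13–6.
Model S1–Drift: Model S1 10–9.
Model S1 vs Model W: Model W wins 11–8.
Model S1 beats Drift; loses to Concept 3, Model W — 1 pairwise win.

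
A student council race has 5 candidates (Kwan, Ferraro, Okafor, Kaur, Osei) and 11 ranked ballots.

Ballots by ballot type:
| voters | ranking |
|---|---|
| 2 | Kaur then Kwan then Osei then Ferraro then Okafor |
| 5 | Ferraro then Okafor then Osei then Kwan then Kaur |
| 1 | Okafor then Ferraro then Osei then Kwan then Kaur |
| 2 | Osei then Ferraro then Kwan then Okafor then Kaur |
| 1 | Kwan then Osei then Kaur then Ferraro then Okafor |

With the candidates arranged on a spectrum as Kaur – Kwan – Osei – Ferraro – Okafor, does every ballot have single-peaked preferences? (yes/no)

yes

Axis positions: Kaur=1, Kwan=2, Osei=3, Ferraro=4, Okafor=5.
Ballot type 1 (peak Kaur at position 1): ranking walks positions 1-2-3-4-5, expanding outward from the peak — single-peaked.
Ballot type 2 (peak Ferraro at position 4): ranking walks positions 4-5-3-2-1, expanding outward from the peak — single-peaked.
Ballot type 3 (peak Okafor at position 5): ranking walks positions 5-4-3-2-1, expanding outward from the peak — single-peaked.
Ballot type 4 (peak Osei at position 3): ranking walks positions 3-4-2-5-1, expanding outward from the peak — single-peaked.
Ballot type 5 (peak Kwan at position 2): ranking walks positions 2-3-1-4-5, expanding outward from the peak — single-peaked.
Every ranking is single-peaked on this axis.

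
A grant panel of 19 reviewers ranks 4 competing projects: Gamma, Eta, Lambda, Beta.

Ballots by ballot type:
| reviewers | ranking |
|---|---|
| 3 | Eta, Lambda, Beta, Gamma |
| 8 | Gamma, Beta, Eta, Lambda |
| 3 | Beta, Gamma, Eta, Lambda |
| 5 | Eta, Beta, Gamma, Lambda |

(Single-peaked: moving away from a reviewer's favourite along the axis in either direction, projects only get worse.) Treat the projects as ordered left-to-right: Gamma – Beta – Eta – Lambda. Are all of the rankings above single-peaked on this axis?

yes

Axis positions: Gamma=1, Beta=2, Eta=3, Lambda=4.
Ballot type 1 (peak Eta at position 3): ranking walks positions 3-4-2-1, expanding outward from the peak — single-peaked.
Ballot type 2 (peak Gamma at position 1): ranking walks positions 1-2-3-4, expanding outward from the peak — single-peaked.
Ballot type 3 (peak Beta at position 2): ranking walks positions 2-1-3-4, expanding outward from the peak — single-peaked.
Ballot type 4 (peak Eta at position 3): ranking walks positions 3-2-1-4, expanding outward from the peak — single-peaked.
Every ranking is single-peaked on this axis.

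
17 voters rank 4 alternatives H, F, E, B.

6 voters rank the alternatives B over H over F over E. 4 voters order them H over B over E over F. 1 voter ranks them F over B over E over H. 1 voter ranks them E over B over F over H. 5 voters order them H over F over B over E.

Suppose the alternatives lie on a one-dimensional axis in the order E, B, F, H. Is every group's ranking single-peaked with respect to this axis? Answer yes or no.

Axis positions: E=1, B=2, F=3, H=4.
Group 1: ranking walks positions 2-4-3-1; H is ranked above F even though F lies between H and the peak B on the axis — preferences dip and rise again. Not single-peaked.
Group 2: ranking walks positions 4-2-1-3; B is ranked above F even though F lies between B and the peak H on the axis — preferences dip and rise again. Not single-peaked.
Group 3 (peak F at position 3): ranking walks positions 3-2-1-4, expanding outward from the peak — single-peaked.
Group 4 (peak E at position 1): ranking walks positions 1-2-3-4, expanding outward from the peak — single-peaked.
Group 5 (peak H at position 4): ranking walks positions 4-3-2-1, expanding outward from the peak — single-peaked.
Group 1 violates single-peakedness, so the profile is not single-peaked on this axis.

no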